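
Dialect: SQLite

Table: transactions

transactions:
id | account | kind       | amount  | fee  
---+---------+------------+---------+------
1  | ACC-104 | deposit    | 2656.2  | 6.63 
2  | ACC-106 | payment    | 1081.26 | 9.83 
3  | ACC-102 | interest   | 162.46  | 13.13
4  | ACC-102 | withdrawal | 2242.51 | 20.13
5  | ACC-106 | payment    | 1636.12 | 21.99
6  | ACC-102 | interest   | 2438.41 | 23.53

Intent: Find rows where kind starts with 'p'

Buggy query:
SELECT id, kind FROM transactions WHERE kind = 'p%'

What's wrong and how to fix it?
Bug: '=' compares the literal string including the % character; pattern matching needs LIKE

Fix: Use LIKE for wildcard pattern matching

Corrected query:
SELECT id, kind FROM transactions WHERE kind LIKE 'p%'

Result:
id | kind   
---+--------
2  | payment
5  | payment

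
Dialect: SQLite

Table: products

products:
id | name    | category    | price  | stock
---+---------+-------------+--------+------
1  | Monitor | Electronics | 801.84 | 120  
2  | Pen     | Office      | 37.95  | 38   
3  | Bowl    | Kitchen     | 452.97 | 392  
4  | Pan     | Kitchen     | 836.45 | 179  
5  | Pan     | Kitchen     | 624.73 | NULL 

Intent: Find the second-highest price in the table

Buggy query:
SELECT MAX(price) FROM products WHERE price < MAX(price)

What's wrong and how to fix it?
Bug: MAX(price) on the right of the comparison is an aggregate-in-WHERE error

Fix: Put the inner MAX in a scalar subquery

Corrected query:
SELECT MAX(price) FROM products WHERE price < (SELECT MAX(price) FROM products)

Result:
MAX(price)
----------
801.84    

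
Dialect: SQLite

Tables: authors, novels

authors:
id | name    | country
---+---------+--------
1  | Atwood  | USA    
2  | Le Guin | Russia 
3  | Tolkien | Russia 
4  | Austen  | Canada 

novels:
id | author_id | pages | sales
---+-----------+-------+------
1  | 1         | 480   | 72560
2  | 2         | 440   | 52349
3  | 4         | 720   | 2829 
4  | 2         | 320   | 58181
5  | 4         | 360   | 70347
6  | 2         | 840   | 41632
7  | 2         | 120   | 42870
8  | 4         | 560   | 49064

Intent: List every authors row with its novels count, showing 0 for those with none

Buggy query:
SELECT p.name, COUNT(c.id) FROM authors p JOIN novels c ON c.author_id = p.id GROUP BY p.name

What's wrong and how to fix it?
Bug: An inner join excludes parents with zero children

Fix: Use LEFT JOIN so parents without children still appear (COUNT(c.id) gives 0)

Corrected query:
SELECT p.name, COUNT(c.id) FROM authors p LEFT JOIN novels c ON c.author_id = p.id GROUP BY p.name

Result:
name    | COUNT(c.id)
--------+------------
Atwood  | 1          
Austen  | 3          
Le Guin | 4          
Tolkien | 0          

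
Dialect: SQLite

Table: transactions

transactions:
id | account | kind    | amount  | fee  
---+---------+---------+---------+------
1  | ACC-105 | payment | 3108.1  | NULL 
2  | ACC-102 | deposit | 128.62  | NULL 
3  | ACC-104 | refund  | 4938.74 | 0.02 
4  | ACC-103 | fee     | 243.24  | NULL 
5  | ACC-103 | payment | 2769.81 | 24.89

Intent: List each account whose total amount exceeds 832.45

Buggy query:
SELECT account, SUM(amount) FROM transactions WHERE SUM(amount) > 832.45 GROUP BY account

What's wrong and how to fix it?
Bug: Aggregate functions cannot appear in a WHERE clause

Fix: Move the aggregate condition to a HAVING clause

Corrected query:
SELECT account, SUM(amount) FROM transactions GROUP BY account HAVING SUM(amount) > 832.45

Result:
account | SUM(amount)
--------+------------
ACC-103 | 3013.05    
ACC-104 | 4938.74    
ACC-105 | 3108.1     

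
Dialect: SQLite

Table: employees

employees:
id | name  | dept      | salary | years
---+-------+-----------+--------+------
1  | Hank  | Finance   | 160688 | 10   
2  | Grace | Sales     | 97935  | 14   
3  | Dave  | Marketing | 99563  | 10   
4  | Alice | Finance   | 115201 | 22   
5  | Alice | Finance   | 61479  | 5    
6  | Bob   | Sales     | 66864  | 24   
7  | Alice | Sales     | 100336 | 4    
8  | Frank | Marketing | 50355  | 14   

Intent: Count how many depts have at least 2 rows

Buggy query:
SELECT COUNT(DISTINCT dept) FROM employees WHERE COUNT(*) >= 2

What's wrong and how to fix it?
Bug: COUNT(*) cannot appear in WHERE; the per-group count doesn't exist yet

Fix: Group first with HAVING COUNT(*) >= 2, then COUNT the resulting groups

Corrected query:
SELECT COUNT(*) FROM (SELECT dept FROM employees GROUP BY dept HAVING COUNT(*) >= 2)

Result:
COUNT(*)
--------
3       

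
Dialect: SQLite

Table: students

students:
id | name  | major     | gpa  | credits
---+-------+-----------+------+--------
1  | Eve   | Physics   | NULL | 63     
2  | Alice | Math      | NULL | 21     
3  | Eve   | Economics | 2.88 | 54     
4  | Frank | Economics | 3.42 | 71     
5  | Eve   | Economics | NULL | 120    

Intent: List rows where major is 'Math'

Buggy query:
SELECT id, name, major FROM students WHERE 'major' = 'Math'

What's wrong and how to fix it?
Bug: Single quotes denote string literals in SQL; the column name is being compared as a constant string

Fix: Reference the column as major without single quotes

Corrected query:
SELECT id, name, major FROM students WHERE major = 'Math'

Result:
id | name  | major
---+-------+------
2  | Alice | Math 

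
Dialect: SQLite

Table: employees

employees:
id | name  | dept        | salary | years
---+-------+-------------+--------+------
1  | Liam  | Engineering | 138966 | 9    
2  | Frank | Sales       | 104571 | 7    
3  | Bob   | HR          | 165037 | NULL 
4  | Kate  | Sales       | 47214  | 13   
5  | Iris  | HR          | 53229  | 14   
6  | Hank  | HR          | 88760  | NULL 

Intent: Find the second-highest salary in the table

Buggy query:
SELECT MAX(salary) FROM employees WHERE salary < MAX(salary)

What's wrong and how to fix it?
Bug: The inner MAX is an aggregate inside WHERE, which is not allowed

Fix: Put the inner MAX in a scalar subquery

Corrected query:
SELECT MAX(salary) FROM employees WHERE salary < (SELECT MAX(salary) FROM employees)

Result:
MAX(salary)
-----------
138966     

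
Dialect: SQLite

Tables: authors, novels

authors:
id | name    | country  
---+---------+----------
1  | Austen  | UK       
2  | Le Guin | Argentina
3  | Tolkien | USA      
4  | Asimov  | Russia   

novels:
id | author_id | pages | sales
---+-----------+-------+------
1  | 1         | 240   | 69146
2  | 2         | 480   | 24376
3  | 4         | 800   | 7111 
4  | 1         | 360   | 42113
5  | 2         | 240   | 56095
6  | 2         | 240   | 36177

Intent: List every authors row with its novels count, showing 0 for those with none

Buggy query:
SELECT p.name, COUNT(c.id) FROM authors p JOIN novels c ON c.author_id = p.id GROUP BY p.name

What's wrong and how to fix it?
Bug: INNER JOIN drops authors rows that have no matching novels rows

Fix: Use LEFT JOIN so parents without children still appear (COUNT(c.id) gives 0)

Corrected query:
SELECT p.name, COUNT(c.id) FROM authors p LEFT JOIN novels c ON c.author_id = p.id GROUP BY p.name

Result:
name    | COUNT(c.id)
--------+------------
Asimov  | 1          
Austen  | 2          
Le Guin | 3          
Tolkien | 0          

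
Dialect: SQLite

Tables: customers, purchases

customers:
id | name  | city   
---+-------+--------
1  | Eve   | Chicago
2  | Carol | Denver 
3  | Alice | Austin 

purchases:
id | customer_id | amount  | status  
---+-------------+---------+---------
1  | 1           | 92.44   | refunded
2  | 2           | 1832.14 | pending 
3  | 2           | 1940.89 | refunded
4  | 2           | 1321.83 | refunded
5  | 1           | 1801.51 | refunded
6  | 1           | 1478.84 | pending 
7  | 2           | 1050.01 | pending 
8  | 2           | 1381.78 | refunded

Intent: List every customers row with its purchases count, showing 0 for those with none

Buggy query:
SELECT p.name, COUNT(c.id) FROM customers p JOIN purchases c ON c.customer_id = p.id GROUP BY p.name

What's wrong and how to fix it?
Bug: INNER JOIN drops customers rows that have no matching purchases rows

Fix: Switch to LEFT JOIN to retain unmatched parent rows

Corrected query:
SELECT p.name, COUNT(c.id) FROM customers p LEFT JOIN purchases c ON c.customer_id = p.id GROUP BY p.name

Result:
name  | COUNT(c.id)
------+------------
Alice | 0          
Carol | 5          
Eve   | 3          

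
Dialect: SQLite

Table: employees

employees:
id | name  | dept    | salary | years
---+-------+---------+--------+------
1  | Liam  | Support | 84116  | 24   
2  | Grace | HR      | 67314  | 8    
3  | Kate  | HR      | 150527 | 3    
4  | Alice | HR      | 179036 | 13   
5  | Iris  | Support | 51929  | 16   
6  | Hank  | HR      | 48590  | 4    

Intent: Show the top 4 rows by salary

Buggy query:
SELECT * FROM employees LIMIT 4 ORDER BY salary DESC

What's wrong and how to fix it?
Bug: LIMIT must come after ORDER BY

Fix: Sort with ORDER BY, then apply LIMIT

Corrected query:
SELECT * FROM employees ORDER BY salary DESC LIMIT 4

Result:
id | name  | dept    | salary | years
---+-------+---------+--------+------
4  | Alice | HR      | 179036 | 13   
3  | Kate  | HR      | 150527 | 3    
1  | Liam  | Support | 84116  | 24   
2  | Grace | HR      | 67314  | 8    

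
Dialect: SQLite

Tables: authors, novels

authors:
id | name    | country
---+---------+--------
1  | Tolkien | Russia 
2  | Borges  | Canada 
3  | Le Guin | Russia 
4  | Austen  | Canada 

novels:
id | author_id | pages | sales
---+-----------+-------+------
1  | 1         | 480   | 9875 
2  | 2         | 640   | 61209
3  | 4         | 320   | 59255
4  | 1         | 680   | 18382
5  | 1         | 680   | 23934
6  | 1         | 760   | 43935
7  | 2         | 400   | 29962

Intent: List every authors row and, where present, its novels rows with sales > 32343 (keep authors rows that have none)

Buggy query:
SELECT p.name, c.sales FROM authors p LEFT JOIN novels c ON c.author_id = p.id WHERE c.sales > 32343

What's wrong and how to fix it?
Bug: Filtering c.sales in WHERE discards the NULL rows produced by LEFT JOIN, turning it into an inner join

Fix: Put 'c.sales > 32343' in the JOIN's ON clause instead of WHERE

Corrected query:
SELECT p.name, c.sales FROM authors p LEFT JOIN novels c ON c.author_id = p.id AND c.sales > 32343

Result:
name    | sales
--------+------
Tolkien | 43935
Borges  | 61209
Le Guin | NULL 
Austen  | 59255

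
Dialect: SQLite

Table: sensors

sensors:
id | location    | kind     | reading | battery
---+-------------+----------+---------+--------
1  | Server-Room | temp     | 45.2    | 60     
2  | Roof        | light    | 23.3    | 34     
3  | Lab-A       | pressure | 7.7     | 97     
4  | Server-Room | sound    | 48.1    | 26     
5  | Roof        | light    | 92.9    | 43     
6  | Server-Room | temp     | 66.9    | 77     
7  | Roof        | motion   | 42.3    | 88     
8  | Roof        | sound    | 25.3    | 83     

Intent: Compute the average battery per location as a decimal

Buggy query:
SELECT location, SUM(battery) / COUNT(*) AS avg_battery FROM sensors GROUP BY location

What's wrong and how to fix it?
Bug: Both operands are integers, so '/' performs integer division and truncates

Fix: Cast one side to REAL so the division keeps the fractional part

Corrected query:
SELECT location, SUM(battery) * 1.0 / COUNT(*) AS avg_battery FROM sensors GROUP BY location

Result:
location    | avg_battery
------------+------------
Lab-A       | 97         
Roof        | 62         
Server-Room | 54.333333  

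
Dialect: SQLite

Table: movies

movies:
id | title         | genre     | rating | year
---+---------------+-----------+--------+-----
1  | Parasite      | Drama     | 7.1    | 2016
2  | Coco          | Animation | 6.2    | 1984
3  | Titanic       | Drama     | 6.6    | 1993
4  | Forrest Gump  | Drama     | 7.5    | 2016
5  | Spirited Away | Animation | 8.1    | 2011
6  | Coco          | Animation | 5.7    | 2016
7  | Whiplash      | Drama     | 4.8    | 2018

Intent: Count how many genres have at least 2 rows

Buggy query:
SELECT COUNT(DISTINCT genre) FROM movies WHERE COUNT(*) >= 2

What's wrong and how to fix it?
Bug: WHERE filters individual rows, not groups, so a group-level COUNT is invalid there

Fix: Use a subquery that GROUPs and filters with HAVING, then count its rows

Corrected query:
SELECT COUNT(*) FROM (SELECT genre FROM movies GROUP BY genre HAVING COUNT(*) >= 2)

Result:
COUNT(*)
--------
2       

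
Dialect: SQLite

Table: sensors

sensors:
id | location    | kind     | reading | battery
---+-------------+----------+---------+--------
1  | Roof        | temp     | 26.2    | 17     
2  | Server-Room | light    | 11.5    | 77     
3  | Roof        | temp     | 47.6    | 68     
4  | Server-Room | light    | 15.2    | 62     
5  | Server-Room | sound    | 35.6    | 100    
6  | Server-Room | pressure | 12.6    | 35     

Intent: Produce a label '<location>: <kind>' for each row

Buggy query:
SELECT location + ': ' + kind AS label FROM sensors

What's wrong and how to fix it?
Bug: '+' is numeric addition; on text columns SQLite converts them to 0 instead of concatenating

Fix: Replace + with || to concatenate text

Corrected query:
SELECT location || ': ' || kind AS label FROM sensors

Result:
label                
---------------------
Roof: temp           
Server-Room: light   
Roof: temp           
Server-Room: light   
Server-Room: sound   
Server-Room: pressure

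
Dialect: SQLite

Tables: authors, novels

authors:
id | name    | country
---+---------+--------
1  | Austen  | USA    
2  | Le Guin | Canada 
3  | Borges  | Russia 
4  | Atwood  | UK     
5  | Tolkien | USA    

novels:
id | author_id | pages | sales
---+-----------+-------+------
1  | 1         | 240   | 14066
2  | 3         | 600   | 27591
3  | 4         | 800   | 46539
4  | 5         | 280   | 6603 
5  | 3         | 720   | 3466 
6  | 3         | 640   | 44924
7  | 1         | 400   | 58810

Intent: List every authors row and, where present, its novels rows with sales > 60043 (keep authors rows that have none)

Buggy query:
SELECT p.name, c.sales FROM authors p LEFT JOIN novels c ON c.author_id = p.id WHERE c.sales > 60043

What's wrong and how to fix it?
Bug: Filtering c.sales in WHERE discards the NULL rows produced by LEFT JOIN, turning it into an inner join

Fix: Move the right-table condition into the ON clause so unmatched parents are kept

Corrected query:
SELECT p.name, c.sales FROM authors p LEFT JOIN novels c ON c.author_id = p.id AND c.sales > 60043

Result:
name    | sales
--------+------
Austen  | NULL 
Le Guin | NULL 
Borges  | NULL 
Atwood  | NULL 
Tolkien | NULL 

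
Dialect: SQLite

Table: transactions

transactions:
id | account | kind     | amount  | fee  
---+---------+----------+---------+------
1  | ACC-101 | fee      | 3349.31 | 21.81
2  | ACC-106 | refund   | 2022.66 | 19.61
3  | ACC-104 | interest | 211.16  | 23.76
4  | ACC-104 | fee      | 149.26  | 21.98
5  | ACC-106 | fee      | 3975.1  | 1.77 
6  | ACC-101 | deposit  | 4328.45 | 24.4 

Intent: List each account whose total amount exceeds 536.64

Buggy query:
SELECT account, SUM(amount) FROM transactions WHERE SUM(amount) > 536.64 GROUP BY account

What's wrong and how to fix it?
Bug: Aggregate functions cannot appear in a WHERE clause

Fix: Use HAVING (which filters groups after aggregation) instead of WHERE

Corrected query:
SELECT account, SUM(amount) FROM transactions GROUP BY account HAVING SUM(amount) > 536.64

Result:
account | SUM(amount)
--------+------------
ACC-101 | 7677.76    
ACC-106 | 5997.76    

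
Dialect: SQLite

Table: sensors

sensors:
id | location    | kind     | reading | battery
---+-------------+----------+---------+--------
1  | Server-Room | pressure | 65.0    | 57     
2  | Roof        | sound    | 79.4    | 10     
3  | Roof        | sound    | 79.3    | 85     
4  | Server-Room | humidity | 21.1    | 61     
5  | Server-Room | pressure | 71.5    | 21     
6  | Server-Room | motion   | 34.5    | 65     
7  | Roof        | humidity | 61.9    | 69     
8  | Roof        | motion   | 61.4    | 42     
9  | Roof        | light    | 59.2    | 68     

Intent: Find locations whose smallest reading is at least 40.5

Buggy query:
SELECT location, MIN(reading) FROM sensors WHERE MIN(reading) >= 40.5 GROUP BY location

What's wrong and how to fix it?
Bug: MIN() in WHERE is a misuse of aggregate

Fix: Replace WHERE with HAVING after the GROUP BY

Corrected query:
SELECT location, MIN(reading) FROM sensors GROUP BY location HAVING MIN(reading) >= 40.5

Result:
location | MIN(reading)
---------+-------------
Roof     | 59.2        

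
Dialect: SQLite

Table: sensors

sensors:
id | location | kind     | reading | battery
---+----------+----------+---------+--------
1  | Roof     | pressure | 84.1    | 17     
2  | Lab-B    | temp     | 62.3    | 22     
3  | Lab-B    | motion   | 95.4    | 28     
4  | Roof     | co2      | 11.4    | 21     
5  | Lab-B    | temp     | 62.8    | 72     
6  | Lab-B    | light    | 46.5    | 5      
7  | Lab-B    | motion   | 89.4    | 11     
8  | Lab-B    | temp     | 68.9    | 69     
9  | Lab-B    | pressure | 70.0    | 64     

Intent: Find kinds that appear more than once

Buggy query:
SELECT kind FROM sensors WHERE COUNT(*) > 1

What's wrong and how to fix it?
Bug: COUNT(*) is an aggregate and cannot be used in WHERE

Fix: GROUP BY kind, then filter groups with HAVING COUNT(*) > 1

Corrected query:
SELECT kind FROM sensors GROUP BY kind HAVING COUNT(*) > 1

Result:
kind    
--------
motion  
pressure
temp    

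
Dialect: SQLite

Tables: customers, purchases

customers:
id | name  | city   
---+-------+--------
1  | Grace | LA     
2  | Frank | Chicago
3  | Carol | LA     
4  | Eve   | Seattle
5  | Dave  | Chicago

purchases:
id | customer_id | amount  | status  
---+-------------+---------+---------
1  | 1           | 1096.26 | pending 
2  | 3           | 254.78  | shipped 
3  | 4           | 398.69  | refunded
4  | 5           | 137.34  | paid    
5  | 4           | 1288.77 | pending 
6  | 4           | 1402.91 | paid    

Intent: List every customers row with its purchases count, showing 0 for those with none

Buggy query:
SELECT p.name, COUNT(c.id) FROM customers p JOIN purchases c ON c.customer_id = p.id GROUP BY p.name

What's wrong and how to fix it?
Bug: An inner join excludes parents with zero children

Fix: Use LEFT JOIN so parents without children still appear (COUNT(c.id) gives 0)

Corrected query:
SELECT p.name, COUNT(c.id) FROM customers p LEFT JOIN purchases c ON c.customer_id = p.id GROUP BY p.name

Result:
name  | COUNT(c.id)
------+------------
Carol | 1          
Dave  | 1          
Eve   | 3          
Frank | 0          
Grace | 1          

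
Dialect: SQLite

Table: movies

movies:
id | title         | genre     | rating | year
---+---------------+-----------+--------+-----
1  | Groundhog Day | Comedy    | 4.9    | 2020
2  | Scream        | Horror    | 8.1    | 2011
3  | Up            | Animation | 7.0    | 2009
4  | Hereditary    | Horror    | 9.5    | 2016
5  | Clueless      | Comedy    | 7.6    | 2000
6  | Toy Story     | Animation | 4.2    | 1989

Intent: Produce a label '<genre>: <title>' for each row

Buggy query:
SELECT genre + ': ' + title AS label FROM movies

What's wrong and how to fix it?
Bug: '+' is numeric addition; on text columns SQLite converts them to 0 instead of concatenating

Fix: Replace + with || to concatenate text

Corrected query:
SELECT genre || ': ' || title AS label FROM movies

Result:
label                
---------------------
Comedy: Groundhog Day
Horror: Scream       
Animation: Up        
Horror: Hereditary   
Comedy: Clueless     
Animation: Toy Story 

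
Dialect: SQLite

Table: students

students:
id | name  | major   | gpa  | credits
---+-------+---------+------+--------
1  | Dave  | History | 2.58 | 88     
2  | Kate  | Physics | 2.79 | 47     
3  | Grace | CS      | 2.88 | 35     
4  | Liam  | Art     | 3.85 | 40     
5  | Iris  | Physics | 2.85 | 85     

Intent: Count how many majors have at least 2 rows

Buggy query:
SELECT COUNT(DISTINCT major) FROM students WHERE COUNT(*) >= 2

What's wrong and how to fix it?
Bug: COUNT(*) cannot appear in WHERE; the per-group count doesn't exist yet

Fix: Group first with HAVING COUNT(*) >= 2, then COUNT the resulting groups

Corrected query:
SELECT COUNT(*) FROM (SELECT major FROM students GROUP BY major HAVING COUNT(*) >= 2)

Result:
COUNT(*)
--------
1       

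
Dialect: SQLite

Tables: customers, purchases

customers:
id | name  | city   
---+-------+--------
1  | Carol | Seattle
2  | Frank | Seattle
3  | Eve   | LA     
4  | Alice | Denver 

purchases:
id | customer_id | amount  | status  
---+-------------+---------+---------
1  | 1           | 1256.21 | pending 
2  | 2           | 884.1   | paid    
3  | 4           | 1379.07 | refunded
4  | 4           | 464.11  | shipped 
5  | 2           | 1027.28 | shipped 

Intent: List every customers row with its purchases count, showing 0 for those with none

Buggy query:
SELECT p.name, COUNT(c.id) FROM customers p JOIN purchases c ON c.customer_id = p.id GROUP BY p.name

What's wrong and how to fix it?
Bug: An inner join excludes parents with zero children

Fix: Use LEFT JOIN so parents without children still appear (COUNT(c.id) gives 0)

Corrected query:
SELECT p.name, COUNT(c.id) FROM customers p LEFT JOIN purchases c ON c.customer_id = p.id GROUP BY p.name

Result:
name  | COUNT(c.id)
------+------------
Alice | 2          
Carol | 1          
Eve   | 0          
Frank | 2          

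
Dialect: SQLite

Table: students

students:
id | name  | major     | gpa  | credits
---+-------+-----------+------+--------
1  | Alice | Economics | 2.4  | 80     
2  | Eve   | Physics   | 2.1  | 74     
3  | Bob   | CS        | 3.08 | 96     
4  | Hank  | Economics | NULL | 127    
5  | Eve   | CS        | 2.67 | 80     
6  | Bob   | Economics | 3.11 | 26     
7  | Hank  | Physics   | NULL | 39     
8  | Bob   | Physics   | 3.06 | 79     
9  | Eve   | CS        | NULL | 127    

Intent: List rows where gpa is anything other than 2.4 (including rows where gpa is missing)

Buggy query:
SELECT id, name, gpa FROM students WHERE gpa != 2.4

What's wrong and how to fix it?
Bug: Inequality against NULL is unknown, not true; rows with NULL are dropped

Fix: Handle NULL separately with IS NULL alongside the inequality

Corrected query:
SELECT id, name, gpa FROM students WHERE gpa != 2.4 OR gpa IS NULL

Result:
id | name | gpa 
---+------+-----
2  | Eve  | 2.1 
3  | Bob  | 3.08
4  | Hank | NULL
5  | Eve  | 2.67
6  | Bob  | 3.11
7  | Hank | NULL
8  | Bob  | 3.06
9  | Eve  | NULL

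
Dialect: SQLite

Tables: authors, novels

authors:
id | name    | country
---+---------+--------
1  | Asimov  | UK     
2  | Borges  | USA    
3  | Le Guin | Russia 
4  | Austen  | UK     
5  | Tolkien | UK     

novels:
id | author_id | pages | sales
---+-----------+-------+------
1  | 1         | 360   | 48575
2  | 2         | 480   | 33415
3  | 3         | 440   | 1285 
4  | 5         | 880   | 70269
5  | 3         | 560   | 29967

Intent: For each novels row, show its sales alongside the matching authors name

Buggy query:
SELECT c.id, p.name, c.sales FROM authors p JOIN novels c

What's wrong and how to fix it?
Bug: JOIN with no ON clause produces a cartesian product; every novels row pairs with every authors row

Fix: Add ON c.author_id = p.id to the JOIN

Corrected query:
SELECT c.id, p.name, c.sales FROM authors p JOIN novels c ON c.author_id = p.id

Result:
id | name    | sales
---+---------+------
1  | Asimov  | 48575
2  | Borges  | 33415
3  | Le Guin | 1285 
4  | Tolkien | 70269
5  | Le Guin | 29967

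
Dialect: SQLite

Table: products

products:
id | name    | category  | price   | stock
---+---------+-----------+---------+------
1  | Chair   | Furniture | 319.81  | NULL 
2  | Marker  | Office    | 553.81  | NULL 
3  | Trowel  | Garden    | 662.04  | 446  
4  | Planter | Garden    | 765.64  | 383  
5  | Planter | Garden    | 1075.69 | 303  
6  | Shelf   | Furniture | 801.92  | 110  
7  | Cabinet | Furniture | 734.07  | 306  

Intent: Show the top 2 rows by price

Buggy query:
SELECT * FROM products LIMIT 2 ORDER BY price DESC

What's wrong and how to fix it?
Bug: LIMIT must come after ORDER BY

Fix: Swap the clauses: ORDER BY first, then LIMIT

Corrected query:
SELECT * FROM products ORDER BY price DESC LIMIT 2

Result:
id | name    | category  | price   | stock
---+---------+-----------+---------+------
5  | Planter | Garden    | 1075.69 | 303  
6  | Shelf   | Furniture | 801.92  | 110  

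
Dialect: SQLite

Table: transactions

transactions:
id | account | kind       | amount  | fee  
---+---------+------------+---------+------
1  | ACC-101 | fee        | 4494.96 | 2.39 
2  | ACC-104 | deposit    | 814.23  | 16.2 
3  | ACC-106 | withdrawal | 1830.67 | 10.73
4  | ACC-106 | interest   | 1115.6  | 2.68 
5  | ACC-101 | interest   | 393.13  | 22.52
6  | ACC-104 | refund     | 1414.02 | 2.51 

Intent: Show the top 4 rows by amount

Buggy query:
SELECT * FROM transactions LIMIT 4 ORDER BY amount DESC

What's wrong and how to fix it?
Bug: ORDER BY cannot follow LIMIT; LIMIT is the final clause

Fix: Swap the clauses: ORDER BY first, then LIMIT

Corrected query:
SELECT * FROM transactions ORDER BY amount DESC LIMIT 4

Result:
id | account | kind       | amount  | fee  
---+---------+------------+---------+------
1  | ACC-101 | fee        | 4494.96 | 2.39 
3  | ACC-106 | withdrawal | 1830.67 | 10.73
6  | ACC-104 | refund     | 1414.02 | 2.51 
4  | ACC-106 | interest   | 1115.6  | 2.68 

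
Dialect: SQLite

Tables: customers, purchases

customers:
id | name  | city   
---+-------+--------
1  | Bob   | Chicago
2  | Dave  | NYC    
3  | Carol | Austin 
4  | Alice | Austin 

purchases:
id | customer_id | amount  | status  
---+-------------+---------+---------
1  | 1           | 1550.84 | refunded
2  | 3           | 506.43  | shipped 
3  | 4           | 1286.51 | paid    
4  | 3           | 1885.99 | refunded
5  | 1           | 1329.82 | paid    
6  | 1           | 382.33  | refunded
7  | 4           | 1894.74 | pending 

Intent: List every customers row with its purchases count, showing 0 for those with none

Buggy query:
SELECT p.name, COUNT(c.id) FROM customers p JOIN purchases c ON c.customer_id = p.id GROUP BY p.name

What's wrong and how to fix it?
Bug: An inner join excludes parents with zero children

Fix: Use LEFT JOIN so parents without children still appear (COUNT(c.id) gives 0)

Corrected query:
SELECT p.name, COUNT(c.id) FROM customers p LEFT JOIN purchases c ON c.customer_id = p.id GROUP BY p.name

Result:
name  | COUNT(c.id)
------+------------
Alice | 2          
Bob   | 3          
Carol | 2          
Dave  | 0          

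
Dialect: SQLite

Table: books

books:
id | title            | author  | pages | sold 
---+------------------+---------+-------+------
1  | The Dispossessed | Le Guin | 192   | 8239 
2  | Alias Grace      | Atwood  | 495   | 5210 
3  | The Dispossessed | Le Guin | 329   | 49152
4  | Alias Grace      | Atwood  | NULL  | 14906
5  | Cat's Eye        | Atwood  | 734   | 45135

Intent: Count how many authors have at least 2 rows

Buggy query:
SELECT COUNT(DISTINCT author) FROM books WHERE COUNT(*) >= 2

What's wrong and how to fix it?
Bug: WHERE filters individual rows, not groups, so a group-level COUNT is invalid there

Fix: Use a subquery that GROUPs and filters with HAVING, then count its rows

Corrected query:
SELECT COUNT(*) FROM (SELECT author FROM books GROUP BY author HAVING COUNT(*) >= 2)

Result:
COUNT(*)
--------
2       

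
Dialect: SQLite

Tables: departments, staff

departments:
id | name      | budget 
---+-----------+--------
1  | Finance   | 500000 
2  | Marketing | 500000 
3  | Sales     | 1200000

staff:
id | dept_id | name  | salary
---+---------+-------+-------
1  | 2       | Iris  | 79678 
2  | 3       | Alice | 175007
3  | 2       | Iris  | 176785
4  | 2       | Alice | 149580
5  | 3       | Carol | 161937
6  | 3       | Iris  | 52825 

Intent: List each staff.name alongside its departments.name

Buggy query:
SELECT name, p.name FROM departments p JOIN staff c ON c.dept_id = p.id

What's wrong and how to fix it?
Bug: Both tables have a 'name' column; the unqualified reference is ambiguous

Fix: Prefix ambiguous columns with the table alias

Corrected query:
SELECT c.name, p.name FROM departments p JOIN staff c ON c.dept_id = p.id

Result:
name  | name     
------+----------
Iris  | Marketing
Alice | Sales    
Iris  | Marketing
Alice | Marketing
Carol | Sales    
Iris  | Sales    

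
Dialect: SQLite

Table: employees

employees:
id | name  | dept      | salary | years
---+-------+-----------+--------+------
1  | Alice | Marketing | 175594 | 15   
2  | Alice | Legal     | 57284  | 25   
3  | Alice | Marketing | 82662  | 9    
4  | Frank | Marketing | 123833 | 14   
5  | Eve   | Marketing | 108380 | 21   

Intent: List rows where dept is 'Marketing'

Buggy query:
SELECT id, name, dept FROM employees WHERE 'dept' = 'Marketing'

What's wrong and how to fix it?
Bug: 'dept' in single quotes is a string literal, not the column; the comparison is literal-vs-literal and never true

Fix: Reference the column as dept without single quotes

Corrected query:
SELECT id, name, dept FROM employees WHERE dept = 'Marketing'

Result:
id | name  | dept     
---+-------+----------
1  | Alice | Marketing
3  | Alice | Marketing
4  | Frank | Marketing
5  | Eve   | Marketing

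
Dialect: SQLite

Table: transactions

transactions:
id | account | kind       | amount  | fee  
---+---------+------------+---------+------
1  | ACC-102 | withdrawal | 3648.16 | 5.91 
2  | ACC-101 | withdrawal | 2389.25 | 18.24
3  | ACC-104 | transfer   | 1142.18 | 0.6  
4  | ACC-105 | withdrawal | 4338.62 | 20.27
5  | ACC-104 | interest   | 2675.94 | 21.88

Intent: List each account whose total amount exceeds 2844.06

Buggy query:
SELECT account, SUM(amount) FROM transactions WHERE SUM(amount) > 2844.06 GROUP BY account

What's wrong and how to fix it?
Bug: WHERE runs before GROUP BY, so aggregates aren't available there

Fix: Move the aggregate condition to a HAVING clause

Corrected query:
SELECT account, SUM(amount) FROM transactions GROUP BY account HAVING SUM(amount) > 2844.06

Result:
account | SUM(amount)
--------+------------
ACC-102 | 3648.16    
ACC-104 | 3818.12    
ACC-105 | 4338.62    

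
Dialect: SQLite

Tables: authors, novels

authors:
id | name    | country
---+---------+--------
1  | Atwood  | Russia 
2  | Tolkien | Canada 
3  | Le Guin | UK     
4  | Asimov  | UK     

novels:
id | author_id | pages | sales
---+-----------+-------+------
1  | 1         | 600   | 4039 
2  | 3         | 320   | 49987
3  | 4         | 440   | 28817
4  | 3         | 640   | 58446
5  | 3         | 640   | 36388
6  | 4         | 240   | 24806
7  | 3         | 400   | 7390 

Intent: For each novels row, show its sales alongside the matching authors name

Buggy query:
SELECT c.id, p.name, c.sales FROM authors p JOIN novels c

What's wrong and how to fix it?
Bug: Missing join condition: each novels row is matched to all authors rows instead of just its own

Fix: Specify the join condition linking the foreign key to the parent id

Corrected query:
SELECT c.id, p.name, c.sales FROM authors p JOIN novels c ON c.author_id = p.id

Result:
id | name    | sales
---+---------+------
1  | Atwood  | 4039 
2  | Le Guin | 49987
3  | Asimov  | 28817
4  | Le Guin | 58446
5  | Le Guin | 36388
6  | Asimov  | 24806
7  | Le Guin | 7390 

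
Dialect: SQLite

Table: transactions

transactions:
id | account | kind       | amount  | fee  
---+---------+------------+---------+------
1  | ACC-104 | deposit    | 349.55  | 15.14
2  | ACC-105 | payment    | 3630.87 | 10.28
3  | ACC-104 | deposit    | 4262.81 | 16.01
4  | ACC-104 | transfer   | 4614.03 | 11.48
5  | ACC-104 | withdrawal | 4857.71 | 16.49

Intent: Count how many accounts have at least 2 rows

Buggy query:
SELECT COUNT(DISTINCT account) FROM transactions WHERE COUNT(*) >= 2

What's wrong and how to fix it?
Bug: WHERE filters individual rows, not groups, so a group-level COUNT is invalid there

Fix: Use a subquery that GROUPs and filters with HAVING, then count its rows

Corrected query:
SELECT COUNT(*) FROM (SELECT account FROM transactions GROUP BY account HAVING COUNT(*) >= 2)

Result:
COUNT(*)
--------
1       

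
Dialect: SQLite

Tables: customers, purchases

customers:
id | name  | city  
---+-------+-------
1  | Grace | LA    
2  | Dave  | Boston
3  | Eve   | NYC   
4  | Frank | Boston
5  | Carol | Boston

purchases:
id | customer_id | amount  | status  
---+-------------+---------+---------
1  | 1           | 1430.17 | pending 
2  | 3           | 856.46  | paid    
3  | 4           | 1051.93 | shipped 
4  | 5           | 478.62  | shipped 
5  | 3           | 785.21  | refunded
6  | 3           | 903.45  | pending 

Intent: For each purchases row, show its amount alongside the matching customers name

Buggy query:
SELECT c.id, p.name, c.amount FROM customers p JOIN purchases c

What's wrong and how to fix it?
Bug: JOIN with no ON clause produces a cartesian product; every purchases row pairs with every customers row

Fix: Specify the join condition linking the foreign key to the parent id

Corrected query:
SELECT c.id, p.name, c.amount FROM customers p JOIN purchases c ON c.customer_id = p.id

Result:
id | name  | amount 
---+-------+--------
1  | Grace | 1430.17
2  | Eve   | 856.46 
3  | Frank | 1051.93
4  | Carol | 478.62 
5  | Eve   | 785.21 
6  | Eve   | 903.45 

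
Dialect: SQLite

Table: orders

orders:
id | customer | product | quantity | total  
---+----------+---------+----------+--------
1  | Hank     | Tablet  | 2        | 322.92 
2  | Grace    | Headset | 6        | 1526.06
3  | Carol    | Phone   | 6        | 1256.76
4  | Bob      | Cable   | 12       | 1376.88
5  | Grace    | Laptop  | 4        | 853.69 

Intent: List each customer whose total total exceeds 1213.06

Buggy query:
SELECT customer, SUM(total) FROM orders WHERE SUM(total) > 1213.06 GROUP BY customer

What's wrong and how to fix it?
Bug: WHERE runs before GROUP BY, so aggregates aren't available there

Fix: Move the aggregate condition to a HAVING clause

Corrected query:
SELECT customer, SUM(total) FROM orders GROUP BY customer HAVING SUM(total) > 1213.06

Result:
customer | SUM(total)
---------+-----------
Bob      | 1376.88   
Carol    | 1256.76   
Grace    | 2379.75   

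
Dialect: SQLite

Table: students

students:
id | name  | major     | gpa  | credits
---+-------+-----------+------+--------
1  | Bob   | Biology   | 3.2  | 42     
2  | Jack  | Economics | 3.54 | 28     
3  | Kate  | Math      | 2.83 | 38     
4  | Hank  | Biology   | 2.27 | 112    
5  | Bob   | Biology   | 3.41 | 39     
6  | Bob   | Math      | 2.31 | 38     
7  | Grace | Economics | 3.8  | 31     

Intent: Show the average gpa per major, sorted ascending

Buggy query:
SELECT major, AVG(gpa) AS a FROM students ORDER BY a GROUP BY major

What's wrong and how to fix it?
Bug: ORDER BY appears before GROUP BY; SQL clause order requires GROUP BY first

Fix: Move ORDER BY to the end, after GROUP BY

Corrected query:
SELECT major, AVG(gpa) AS a FROM students GROUP BY major ORDER BY a

Result:
major     | a   
----------+-----
Math      | 2.57
Biology   | 2.96
Economics | 3.67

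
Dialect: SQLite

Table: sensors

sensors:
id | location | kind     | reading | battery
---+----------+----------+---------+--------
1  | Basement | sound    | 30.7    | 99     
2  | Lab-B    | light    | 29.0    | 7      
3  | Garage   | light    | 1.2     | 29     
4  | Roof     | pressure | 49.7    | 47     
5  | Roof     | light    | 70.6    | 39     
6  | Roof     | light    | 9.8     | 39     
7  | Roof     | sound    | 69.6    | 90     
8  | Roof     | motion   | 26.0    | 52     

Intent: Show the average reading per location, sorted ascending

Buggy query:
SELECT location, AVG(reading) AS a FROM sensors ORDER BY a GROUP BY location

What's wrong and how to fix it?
Bug: ORDER BY appears before GROUP BY; SQL clause order requires GROUP BY first

Fix: Move ORDER BY to the end, after GROUP BY

Corrected query:
SELECT location, AVG(reading) AS a FROM sensors GROUP BY location ORDER BY a

Result:
location | a    
---------+------
Garage   | 1.2  
Lab-B    | 29   
Basement | 30.7 
Roof     | 45.14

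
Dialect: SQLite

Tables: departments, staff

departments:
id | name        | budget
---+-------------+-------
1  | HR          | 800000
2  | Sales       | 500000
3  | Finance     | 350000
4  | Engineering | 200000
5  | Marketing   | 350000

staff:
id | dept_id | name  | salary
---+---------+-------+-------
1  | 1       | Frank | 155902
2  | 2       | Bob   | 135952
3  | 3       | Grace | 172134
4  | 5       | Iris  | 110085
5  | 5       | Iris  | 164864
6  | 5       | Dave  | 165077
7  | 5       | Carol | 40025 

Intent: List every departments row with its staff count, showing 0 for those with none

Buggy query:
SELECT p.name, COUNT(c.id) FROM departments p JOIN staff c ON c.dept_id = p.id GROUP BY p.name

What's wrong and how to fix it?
Bug: An inner join excludes parents with zero children

Fix: Use LEFT JOIN so parents without children still appear (COUNT(c.id) gives 0)

Corrected query:
SELECT p.name, COUNT(c.id) FROM departments p LEFT JOIN staff c ON c.dept_id = p.id GROUP BY p.name

Result:
name        | COUNT(c.id)
------------+------------
Engineering | 0          
Finance     | 1          
HR          | 1          
Marketing   | 4          
Sales       | 1          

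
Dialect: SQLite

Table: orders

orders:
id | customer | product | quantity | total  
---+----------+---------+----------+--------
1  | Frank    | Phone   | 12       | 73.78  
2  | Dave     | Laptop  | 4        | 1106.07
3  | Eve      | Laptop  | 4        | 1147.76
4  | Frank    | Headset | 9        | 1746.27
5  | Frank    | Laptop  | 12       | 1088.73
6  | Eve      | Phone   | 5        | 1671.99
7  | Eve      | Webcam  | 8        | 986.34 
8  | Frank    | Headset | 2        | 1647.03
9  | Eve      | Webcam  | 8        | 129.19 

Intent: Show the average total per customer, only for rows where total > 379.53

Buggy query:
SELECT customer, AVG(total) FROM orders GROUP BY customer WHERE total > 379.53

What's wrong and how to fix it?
Bug: WHERE cannot follow GROUP BY

Fix: Place WHERE between FROM and GROUP BY

Corrected query:
SELECT customer, AVG(total) FROM orders WHERE total > 379.53 GROUP BY customer

Result:
customer | AVG(total) 
---------+------------
Dave     | 1106.07    
Eve      | 1268.696667
Frank    | 1494.01    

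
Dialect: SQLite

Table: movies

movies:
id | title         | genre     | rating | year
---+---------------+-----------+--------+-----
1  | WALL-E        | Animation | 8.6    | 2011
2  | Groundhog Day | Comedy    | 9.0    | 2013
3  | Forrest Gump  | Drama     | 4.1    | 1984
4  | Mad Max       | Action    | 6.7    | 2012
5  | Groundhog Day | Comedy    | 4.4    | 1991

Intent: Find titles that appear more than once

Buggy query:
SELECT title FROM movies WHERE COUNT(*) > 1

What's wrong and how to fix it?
Bug: WHERE can't reference COUNT(*); aggregates are computed after WHERE

Fix: Group first, then use HAVING for the count condition

Corrected query:
SELECT title FROM movies GROUP BY title HAVING COUNT(*) > 1

Result:
title        
-------------
Groundhog Day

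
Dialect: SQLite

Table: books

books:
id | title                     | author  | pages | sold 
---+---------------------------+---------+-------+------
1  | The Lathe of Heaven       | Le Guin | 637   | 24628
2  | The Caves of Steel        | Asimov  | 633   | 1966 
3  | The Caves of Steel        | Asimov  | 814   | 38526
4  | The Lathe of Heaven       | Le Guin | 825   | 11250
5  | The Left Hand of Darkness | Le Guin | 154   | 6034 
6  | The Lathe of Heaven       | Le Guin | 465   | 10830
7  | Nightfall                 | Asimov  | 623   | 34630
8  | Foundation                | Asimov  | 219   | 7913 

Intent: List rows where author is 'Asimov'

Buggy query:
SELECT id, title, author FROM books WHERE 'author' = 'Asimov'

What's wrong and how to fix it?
Bug: Single quotes denote string literals in SQL; the column name is being compared as a constant string

Fix: Reference the column as author without single quotes

Corrected query:
SELECT id, title, author FROM books WHERE author = 'Asimov'

Result:
id | title              | author
---+--------------------+-------
2  | The Caves of Steel | Asimov
3  | The Caves of Steel | Asimov
7  | Nightfall          | Asimov
8  | Foundation         | Asimov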